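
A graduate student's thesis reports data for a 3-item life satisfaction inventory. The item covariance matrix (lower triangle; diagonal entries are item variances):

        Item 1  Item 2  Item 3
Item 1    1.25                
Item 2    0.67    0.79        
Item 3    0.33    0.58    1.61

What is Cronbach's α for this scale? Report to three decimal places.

α = 0.696

ΣVar(i) = 1.25 + 0.79 + 1.61 = 3.65
Σ_{i<j} σ_ij = 1.58
σ²_total = 3.65 + 2 × 1.58 = 6.81
α = (k/(k−1))·(1 − ΣVar(i)/σ²_total) = (3/2)·(1 − 3.65/6.81) = 0.696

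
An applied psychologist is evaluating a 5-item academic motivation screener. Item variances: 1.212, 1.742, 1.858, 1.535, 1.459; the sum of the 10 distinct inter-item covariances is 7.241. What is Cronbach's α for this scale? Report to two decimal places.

ΣVar(i) = 1.212 + 1.742 + 1.858 + 1.535 + 1.459 = 7.806
Sum of distinct covariances = 7.241
Var(T) = ΣVar(i) + 2·Σcov = 7.806 + 2 × 7.241 = 22.288
α = (5/4)·(1 − 7.806/22.288) = 0.81

α = 0.81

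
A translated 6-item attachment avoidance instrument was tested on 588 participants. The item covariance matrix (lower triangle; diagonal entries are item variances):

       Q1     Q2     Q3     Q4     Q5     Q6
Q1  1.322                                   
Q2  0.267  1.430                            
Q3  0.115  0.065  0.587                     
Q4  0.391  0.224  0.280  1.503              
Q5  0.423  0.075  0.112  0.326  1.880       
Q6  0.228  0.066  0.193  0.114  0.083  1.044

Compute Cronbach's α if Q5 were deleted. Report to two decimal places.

Cronbach's α = 0.50

Remaining items: Q1, Q2, Q3, Q4, Q6 (k = 5).
Σσᵢ² = 1.322 + 1.430 + 0.587 + 1.503 + 1.044 = 5.886
σ²_total = 5.886 + 2 × 1.943 = 9.772
α (item deleted) = (5/4)·(1 − 5.886/9.772) = 0.50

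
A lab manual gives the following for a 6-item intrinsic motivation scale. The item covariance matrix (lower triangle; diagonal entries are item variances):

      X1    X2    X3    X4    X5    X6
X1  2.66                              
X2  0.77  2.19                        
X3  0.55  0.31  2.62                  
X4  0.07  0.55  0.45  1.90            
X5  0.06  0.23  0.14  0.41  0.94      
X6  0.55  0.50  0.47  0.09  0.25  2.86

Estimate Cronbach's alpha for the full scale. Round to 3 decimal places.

Σσᵢ² = 2.66 + 2.19 + 2.62 + 1.90 + 0.94 + 2.86 = 13.17
Sum of the distinct covariances = 5.40
σ²_T = 13.17 + 2 × 5.40 = 23.97
α = (k/(k−1))·(1 − Σσᵢ²/σ²_T) = (6/5)·(1 − 13.17/23.97) = 0.541

Cronbach's alpha = 0.541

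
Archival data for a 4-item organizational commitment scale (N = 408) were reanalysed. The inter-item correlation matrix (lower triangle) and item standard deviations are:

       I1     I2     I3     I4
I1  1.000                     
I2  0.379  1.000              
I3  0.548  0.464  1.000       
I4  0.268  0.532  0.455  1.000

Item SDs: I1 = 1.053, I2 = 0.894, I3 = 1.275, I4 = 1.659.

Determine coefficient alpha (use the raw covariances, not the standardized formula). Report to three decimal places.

Σσ²ᵢ = 1.053² + 0.894² + 1.275² + 1.659² = 6.2860
Covariances σ_ij = r_ij · s_i · s_j:
  σ(I1,I2) = 0.379 × 1.053 × 0.894 = 0.3568
  σ(I1,I3) = 0.548 × 1.053 × 1.275 = 0.7357
  σ(I1,I4) = 0.268 × 1.053 × 1.659 = 0.4682
  σ(I2,I3) = 0.464 × 0.894 × 1.275 = 0.5289
  σ(I2,I4) = 0.532 × 0.894 × 1.659 = 0.7890
  σ(I3,I4) = 0.455 × 1.275 × 1.659 = 0.9624
σ²_T = Σσ²ᵢ + 2·Σσ_ij = 6.2860 + 2 × 3.8410 = 13.9680
α = (4/3)·(1 − 6.2860/13.9680) = 0.733

coefficient alpha = 0.733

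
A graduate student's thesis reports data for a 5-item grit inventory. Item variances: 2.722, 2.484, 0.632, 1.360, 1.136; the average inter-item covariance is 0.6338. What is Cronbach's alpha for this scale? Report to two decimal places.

Cronbach's alpha = 0.75

Σσᵢ² = 2.722 + 2.484 + 0.632 + 1.360 + 1.136 = 8.334
Sum of the 10 distinct covariances = 10 × 0.6338 = 6.3380
total variance = Σσᵢ² + 2·Σcov = 8.334 + 2 × 6.3380 = 21.0100
α = (5/4)·(1 − 8.334/21.0100) = 0.75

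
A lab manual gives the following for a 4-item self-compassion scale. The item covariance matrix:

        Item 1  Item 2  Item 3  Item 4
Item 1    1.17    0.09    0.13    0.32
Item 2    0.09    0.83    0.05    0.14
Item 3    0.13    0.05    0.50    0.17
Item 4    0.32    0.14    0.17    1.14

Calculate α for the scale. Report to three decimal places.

Σσᵢ² = 1.17 + 0.83 + 0.50 + 1.14 = 3.64
Sum of the distinct covariances = 0.90
σ²_T = 3.64 + 2 × 0.90 = 5.44
α = (k/(k−1))·(1 − Σσᵢ²/σ²_T) = (4/3)·(1 − 3.64/5.44) = 0.441

α = 0.441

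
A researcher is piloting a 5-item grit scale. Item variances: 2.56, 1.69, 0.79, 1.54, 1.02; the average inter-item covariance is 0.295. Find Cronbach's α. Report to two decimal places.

α = 0.55

Σσᵢ² = 2.56 + 1.69 + 0.79 + 1.54 + 1.02 = 7.60
Sum of the 10 distinct covariances = 10 × 0.295 = 2.950
total variance = Σσᵢ² + 2·Σcov = 7.60 + 2 × 2.950 = 13.500
α = (5/4)·(1 − 7.60/13.500) = 0.55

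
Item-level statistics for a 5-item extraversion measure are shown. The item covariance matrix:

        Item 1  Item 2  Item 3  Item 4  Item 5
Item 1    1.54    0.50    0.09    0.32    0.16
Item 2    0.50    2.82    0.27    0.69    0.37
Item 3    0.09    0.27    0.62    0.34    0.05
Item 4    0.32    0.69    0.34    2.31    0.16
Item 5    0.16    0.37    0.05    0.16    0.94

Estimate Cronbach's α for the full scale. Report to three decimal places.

Cronbach's α = 0.522

sum of item variances = 1.54 + 2.82 + 0.62 + 2.31 + 0.94 = 8.23
Sum of off-diagonal covariances = 2.95
σ²_T = 8.23 + 2 × 2.95 = 14.13
α = (k/(k−1))·(1 − sum of item variances/σ²_T) = (5/4)·(1 − 8.23/14.13) = 0.522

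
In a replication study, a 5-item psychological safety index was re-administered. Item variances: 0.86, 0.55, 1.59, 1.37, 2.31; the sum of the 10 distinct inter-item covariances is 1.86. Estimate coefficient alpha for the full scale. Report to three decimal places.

coefficient alpha = 0.447

ΣVar(i) = 0.86 + 0.55 + 1.59 + 1.37 + 2.31 = 6.68
Sum of distinct covariances = 1.86
total variance = ΣVar(i) + 2·Σcov = 6.68 + 2 × 1.86 = 10.40
α = (5/4)·(1 − 6.68/10.40) = 0.447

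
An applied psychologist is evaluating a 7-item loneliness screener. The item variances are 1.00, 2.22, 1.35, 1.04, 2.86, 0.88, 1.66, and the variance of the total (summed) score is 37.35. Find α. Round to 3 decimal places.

sum of item variances = 1.00 + 2.22 + 1.35 + 1.04 + 2.86 + 0.88 + 1.66 = 11.01
α = (k/(k−1))·(1 − sum of item variances/σ²_T) = (7/6)·(1 − 11.01/37.35) = 0.823

α = 0.823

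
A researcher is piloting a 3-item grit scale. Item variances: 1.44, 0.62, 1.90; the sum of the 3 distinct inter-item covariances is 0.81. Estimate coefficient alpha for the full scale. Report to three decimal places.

α = 0.435

ΣVar(i) = 1.44 + 0.62 + 1.90 = 3.96
Sum of distinct covariances = 0.81
total variance = ΣVar(i) + 2·Σcov = 3.96 + 2 × 0.81 = 5.58
α = (3/2)·(1 − 3.96/5.58) = 0.435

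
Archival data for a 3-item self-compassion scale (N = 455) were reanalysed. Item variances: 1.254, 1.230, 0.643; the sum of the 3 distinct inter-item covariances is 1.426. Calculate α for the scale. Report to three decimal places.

Σσ²ᵢ = 1.254 + 1.230 + 0.643 = 3.127
Sum of distinct covariances = 1.426
Var(T) = Σσ²ᵢ + 2·Σcov = 3.127 + 2 × 1.426 = 5.979
α = (3/2)·(1 − 3.127/5.979) = 0.716

α = 0.716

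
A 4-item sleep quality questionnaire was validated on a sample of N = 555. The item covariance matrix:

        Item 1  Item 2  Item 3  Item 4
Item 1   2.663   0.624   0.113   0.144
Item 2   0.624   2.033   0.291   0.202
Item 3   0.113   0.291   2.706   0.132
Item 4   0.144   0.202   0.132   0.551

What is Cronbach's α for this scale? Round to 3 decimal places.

Σσ²ᵢ = 2.663 + 2.033 + 2.706 + 0.551 = 7.953
Σ_{i<j} σ_ij = 1.506
σ²_total = 7.953 + 2 × 1.506 = 10.965
α = (k/(k−1))·(1 − Σσ²ᵢ/σ²_total) = (4/3)·(1 − 7.953/10.965) = 0.366

Cronbach's α = 0.366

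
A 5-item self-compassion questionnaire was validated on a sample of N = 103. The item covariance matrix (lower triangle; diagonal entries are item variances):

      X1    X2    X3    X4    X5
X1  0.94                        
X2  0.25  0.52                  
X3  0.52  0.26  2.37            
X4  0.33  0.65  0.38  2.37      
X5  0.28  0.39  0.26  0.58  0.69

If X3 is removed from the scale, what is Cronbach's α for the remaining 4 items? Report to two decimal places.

Cronbach's α = 0.70

Remaining items: X1, X2, X4, X5 (k = 4).
ΣVar(i) = 0.94 + 0.52 + 2.37 + 0.69 = 4.52
Var(T) = 4.52 + 2 × 2.48 = 9.48
α (item deleted) = (4/3)·(1 − 4.52/9.48) = 0.70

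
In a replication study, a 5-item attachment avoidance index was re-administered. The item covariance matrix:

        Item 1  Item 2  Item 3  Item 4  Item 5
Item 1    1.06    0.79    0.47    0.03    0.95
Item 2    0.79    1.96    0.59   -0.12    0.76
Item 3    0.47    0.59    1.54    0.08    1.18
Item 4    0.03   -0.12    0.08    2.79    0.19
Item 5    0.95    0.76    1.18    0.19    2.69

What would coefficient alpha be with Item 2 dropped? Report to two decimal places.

Remaining items: Item 1, Item 3, Item 4, Item 5 (k = 4).
Σσᵢ² = 1.06 + 1.54 + 2.79 + 2.69 = 8.08
total variance = 8.08 + 2 × 2.90 = 13.88
α (item deleted) = (4/3)·(1 − 8.08/13.88) = 0.56

coefficient alpha = 0.56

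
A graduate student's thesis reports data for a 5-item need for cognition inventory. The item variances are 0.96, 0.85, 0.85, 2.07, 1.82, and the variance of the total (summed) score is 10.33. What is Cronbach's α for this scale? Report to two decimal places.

sum of item variances = 0.96 + 0.85 + 0.85 + 2.07 + 1.82 = 6.55
α = (k/(k−1))·(1 − sum of item variances/total variance) = (5/4)·(1 − 6.55/10.33) = 0.46

α = 0.46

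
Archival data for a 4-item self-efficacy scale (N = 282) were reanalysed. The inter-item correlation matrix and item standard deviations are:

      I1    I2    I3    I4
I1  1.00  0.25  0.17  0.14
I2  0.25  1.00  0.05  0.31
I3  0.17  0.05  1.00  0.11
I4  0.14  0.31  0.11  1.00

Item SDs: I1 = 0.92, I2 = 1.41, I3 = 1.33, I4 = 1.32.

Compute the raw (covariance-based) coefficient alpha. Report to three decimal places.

Σσ²ᵢ = 0.92² + 1.41² + 1.33² + 1.32² = 6.3458
Covariances σ_ij = r_ij · s_i · s_j:
  σ(I1,I2) = 0.25 × 0.92 × 1.41 = 0.3243
  σ(I1,I3) = 0.17 × 0.92 × 1.33 = 0.2080
  σ(I1,I4) = 0.14 × 0.92 × 1.32 = 0.1700
  σ(I2,I3) = 0.05 × 1.41 × 1.33 = 0.0938
  σ(I2,I4) = 0.31 × 1.41 × 1.32 = 0.5770
  σ(I3,I4) = 0.11 × 1.33 × 1.32 = 0.1931
σ²_T = Σσ²ᵢ + 2·Σσ_ij = 6.3458 + 2 × 1.5662 = 9.4782
α = (4/3)·(1 − 6.3458/9.4782) = 0.441

α = 0.441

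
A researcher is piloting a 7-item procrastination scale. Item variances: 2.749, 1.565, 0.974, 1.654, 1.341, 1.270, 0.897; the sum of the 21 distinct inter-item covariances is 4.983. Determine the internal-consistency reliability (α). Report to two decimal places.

Σσ²ᵢ = 2.749 + 1.565 + 0.974 + 1.654 + 1.341 + 1.270 + 0.897 = 10.450
Sum of distinct covariances = 4.983
σ²_T = Σσ²ᵢ + 2·Σcov = 10.450 + 2 × 4.983 = 20.416
α = (7/6)·(1 − 10.450/20.416) = 0.57

α = 0.57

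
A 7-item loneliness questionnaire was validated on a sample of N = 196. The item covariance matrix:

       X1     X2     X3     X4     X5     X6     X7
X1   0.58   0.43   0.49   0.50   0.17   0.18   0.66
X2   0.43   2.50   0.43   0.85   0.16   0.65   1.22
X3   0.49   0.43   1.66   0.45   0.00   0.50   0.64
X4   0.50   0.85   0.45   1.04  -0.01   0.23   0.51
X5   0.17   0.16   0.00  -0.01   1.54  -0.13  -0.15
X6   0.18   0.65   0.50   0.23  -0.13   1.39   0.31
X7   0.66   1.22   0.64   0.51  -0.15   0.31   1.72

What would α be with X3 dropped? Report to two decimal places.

α = 0.67

Remaining items: X1, X2, X4, X5, X6, X7 (k = 6).
Σσ²ᵢ = 0.58 + 2.50 + 1.04 + 1.54 + 1.39 + 1.72 = 8.77
σ²_T = 8.77 + 2 × 5.58 = 19.93
α (item deleted) = (6/5)·(1 − 8.77/19.93) = 0.67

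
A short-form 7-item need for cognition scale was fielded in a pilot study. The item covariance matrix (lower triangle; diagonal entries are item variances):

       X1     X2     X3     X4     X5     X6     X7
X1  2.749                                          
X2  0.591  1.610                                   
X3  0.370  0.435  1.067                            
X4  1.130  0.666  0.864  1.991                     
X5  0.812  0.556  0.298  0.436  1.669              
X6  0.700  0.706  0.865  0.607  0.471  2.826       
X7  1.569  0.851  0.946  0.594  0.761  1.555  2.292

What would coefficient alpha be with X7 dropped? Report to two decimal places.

coefficient alpha = 0.74

Remaining items: X1, X2, X3, X4, X5, X6 (k = 6).
ΣVar(i) = 2.749 + 1.610 + 1.067 + 1.991 + 1.669 + 2.826 = 11.912
Var(T) = 11.912 + 2 × 9.507 = 30.926
α (item deleted) = (6/5)·(1 − 11.912/30.926) = 0.74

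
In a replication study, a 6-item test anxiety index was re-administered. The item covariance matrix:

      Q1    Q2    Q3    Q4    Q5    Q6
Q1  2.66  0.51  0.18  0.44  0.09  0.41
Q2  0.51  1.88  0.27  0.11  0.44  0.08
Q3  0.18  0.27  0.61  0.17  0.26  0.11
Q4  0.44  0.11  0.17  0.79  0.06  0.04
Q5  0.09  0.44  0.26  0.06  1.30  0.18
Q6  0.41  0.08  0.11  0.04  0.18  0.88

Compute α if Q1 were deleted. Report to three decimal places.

α = 0.483

Remaining items: Q2, Q3, Q4, Q5, Q6 (k = 5).
Σσ²ᵢ = 1.88 + 0.61 + 0.79 + 1.30 + 0.88 = 5.46
total variance = 5.46 + 2 × 1.72 = 8.90
α (item deleted) = (5/4)·(1 − 5.46/8.90) = 0.483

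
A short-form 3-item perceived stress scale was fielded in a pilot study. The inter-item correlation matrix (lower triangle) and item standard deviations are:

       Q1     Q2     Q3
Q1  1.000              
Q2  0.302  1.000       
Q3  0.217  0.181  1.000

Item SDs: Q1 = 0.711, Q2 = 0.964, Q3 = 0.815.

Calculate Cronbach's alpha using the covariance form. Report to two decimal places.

α = 0.47

Σσ²ᵢ = 0.711² + 0.964² + 0.815² = 2.0990
Covariances σ_ij = r_ij · s_i · s_j:
  σ(Q1,Q2) = 0.302 × 0.711 × 0.964 = 0.2070
  σ(Q1,Q3) = 0.217 × 0.711 × 0.815 = 0.1257
  σ(Q2,Q3) = 0.181 × 0.964 × 0.815 = 0.1422
σ²_T = Σσ²ᵢ + 2·Σσ_ij = 2.0990 + 2 × 0.4749 = 3.0488
α = (3/2)·(1 − 2.0990/3.0488) = 0.47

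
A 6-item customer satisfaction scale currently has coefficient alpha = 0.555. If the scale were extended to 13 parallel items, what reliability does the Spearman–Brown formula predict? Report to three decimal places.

predicted reliability = 0.730

Length factor m = 13/6 = 2.1667
α' = m·α / (1 + (m−1)·α)
   = 13/6 × 0.555 / (1 + (13/6 − 1) × 0.555)
   = 1.2025 / 1.6475 = 0.730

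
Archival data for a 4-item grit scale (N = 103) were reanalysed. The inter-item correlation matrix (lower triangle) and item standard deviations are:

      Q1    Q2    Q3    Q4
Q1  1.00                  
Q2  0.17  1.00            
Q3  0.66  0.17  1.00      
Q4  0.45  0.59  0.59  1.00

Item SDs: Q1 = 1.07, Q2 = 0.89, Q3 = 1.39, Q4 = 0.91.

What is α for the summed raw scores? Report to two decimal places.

Σσ²ᵢ = 1.07² + 0.89² + 1.39² + 0.91² = 4.6972
Covariances σ_ij = r_ij · s_i · s_j:
  σ(Q1,Q2) = 0.17 × 1.07 × 0.89 = 0.1619
  σ(Q1,Q3) = 0.66 × 1.07 × 1.39 = 0.9816
  σ(Q1,Q4) = 0.45 × 1.07 × 0.91 = 0.4382
  σ(Q2,Q3) = 0.17 × 0.89 × 1.39 = 0.2103
  σ(Q2,Q4) = 0.59 × 0.89 × 0.91 = 0.4778
  σ(Q3,Q4) = 0.59 × 1.39 × 0.91 = 0.7463
σ²_T = Σσ²ᵢ + 2·Σσ_ij = 4.6972 + 2 × 3.0161 = 10.7294
α = (4/3)·(1 − 4.6972/10.7294) = 0.75

α = 0.75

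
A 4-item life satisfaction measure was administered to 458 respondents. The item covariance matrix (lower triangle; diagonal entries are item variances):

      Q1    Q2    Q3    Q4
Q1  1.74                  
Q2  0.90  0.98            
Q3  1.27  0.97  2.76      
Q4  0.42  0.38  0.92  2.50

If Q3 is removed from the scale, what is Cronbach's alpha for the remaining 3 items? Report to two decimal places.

Remaining items: Q1, Q2, Q4 (k = 3).
Σσᵢ² = 1.74 + 0.98 + 2.50 = 5.22
σ²_total = 5.22 + 2 × 1.70 = 8.62
α (item deleted) = (3/2)·(1 − 5.22/8.62) = 0.59

α = 0.59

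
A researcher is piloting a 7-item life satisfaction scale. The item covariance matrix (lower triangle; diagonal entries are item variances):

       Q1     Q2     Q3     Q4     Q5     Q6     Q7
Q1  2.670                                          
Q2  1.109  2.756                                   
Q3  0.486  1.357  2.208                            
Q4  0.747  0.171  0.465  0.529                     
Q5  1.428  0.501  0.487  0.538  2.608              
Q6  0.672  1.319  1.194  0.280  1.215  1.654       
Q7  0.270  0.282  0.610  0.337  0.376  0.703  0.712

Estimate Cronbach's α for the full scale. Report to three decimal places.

Cronbach's α = 0.804

Σσᵢ² = 2.670 + 2.756 + 2.208 + 0.529 + 2.608 + 1.654 + 0.712 = 13.137
Σ_{i<j} σ_ij = 14.547
Var(T) = 13.137 + 2 × 14.547 = 42.231
α = (k/(k−1))·(1 − Σσᵢ²/Var(T)) = (7/6)·(1 − 13.137/42.231) = 0.804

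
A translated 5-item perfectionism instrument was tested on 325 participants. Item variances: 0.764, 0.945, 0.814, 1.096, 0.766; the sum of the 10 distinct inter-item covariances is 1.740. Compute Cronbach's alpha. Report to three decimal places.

α = 0.553

Σσᵢ² = 0.764 + 0.945 + 0.814 + 1.096 + 0.766 = 4.385
Sum of distinct covariances = 1.740
σ²_total = Σσᵢ² + 2·Σcov = 4.385 + 2 × 1.740 = 7.865
α = (5/4)·(1 − 4.385/7.865) = 0.553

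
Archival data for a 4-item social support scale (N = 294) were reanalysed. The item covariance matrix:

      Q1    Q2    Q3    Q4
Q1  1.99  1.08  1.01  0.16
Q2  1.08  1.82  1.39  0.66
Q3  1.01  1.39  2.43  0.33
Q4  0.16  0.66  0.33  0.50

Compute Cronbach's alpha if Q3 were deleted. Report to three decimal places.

Remaining items: Q1, Q2, Q4 (k = 3).
Σσᵢ² = 1.99 + 1.82 + 0.50 = 4.31
Var(T) = 4.31 + 2 × 1.90 = 8.11
α (item deleted) = (3/2)·(1 − 4.31/8.11) = 0.703

α = 0.703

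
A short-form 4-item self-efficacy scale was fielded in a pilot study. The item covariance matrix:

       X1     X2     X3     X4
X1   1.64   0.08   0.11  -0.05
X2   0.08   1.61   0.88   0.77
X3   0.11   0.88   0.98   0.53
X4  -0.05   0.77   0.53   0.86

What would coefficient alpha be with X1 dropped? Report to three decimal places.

Remaining items: X2, X3, X4 (k = 3).
ΣVar(i) = 1.61 + 0.98 + 0.86 = 3.45
Var(T) = 3.45 + 2 × 2.18 = 7.81
α (item deleted) = (3/2)·(1 − 3.45/7.81) = 0.837

α = 0.837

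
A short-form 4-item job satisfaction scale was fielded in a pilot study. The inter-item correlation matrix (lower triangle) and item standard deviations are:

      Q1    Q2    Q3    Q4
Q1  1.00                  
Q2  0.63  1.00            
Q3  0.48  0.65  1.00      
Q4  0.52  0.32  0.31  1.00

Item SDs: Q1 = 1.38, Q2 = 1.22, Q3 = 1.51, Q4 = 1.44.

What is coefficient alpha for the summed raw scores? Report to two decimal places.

α = 0.78

Σσ²ᵢ = 1.38² + 1.22² + 1.51² + 1.44² = 7.7465
Covariances σ_ij = r_ij · s_i · s_j:
  σ(Q1,Q2) = 0.63 × 1.38 × 1.22 = 1.0607
  σ(Q1,Q3) = 0.48 × 1.38 × 1.51 = 1.0002
  σ(Q1,Q4) = 0.52 × 1.38 × 1.44 = 1.0333
  σ(Q2,Q3) = 0.65 × 1.22 × 1.51 = 1.1974
  σ(Q2,Q4) = 0.32 × 1.22 × 1.44 = 0.5622
  σ(Q3,Q4) = 0.31 × 1.51 × 1.44 = 0.6741
σ²_T = Σσ²ᵢ + 2·Σσ_ij = 7.7465 + 2 × 5.5279 = 18.8023
α = (4/3)·(1 − 7.7465/18.8023) = 0.78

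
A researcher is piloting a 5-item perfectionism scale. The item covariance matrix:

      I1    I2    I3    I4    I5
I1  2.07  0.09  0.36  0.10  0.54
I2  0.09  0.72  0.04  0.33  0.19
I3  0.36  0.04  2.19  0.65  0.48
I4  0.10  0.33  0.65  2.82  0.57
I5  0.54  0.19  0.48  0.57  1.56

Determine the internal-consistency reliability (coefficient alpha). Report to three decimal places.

Σσ²ᵢ = 2.07 + 0.72 + 2.19 + 2.82 + 1.56 = 9.36
Σ_{i<j} σ_ij = 3.35
σ²_total = 9.36 + 2 × 3.35 = 16.06
α = (k/(k−1))·(1 − Σσ²ᵢ/σ²_total) = (5/4)·(1 − 9.36/16.06) = 0.521

coefficient alpha = 0.521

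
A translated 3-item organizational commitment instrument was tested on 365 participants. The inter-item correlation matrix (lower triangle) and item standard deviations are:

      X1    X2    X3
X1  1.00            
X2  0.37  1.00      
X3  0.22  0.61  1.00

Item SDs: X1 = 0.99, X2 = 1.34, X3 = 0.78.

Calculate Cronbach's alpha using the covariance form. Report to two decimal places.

Cronbach's alpha = 0.65

Σσ²ᵢ = 0.99² + 1.34² + 0.78² = 3.3841
Covariances σ_ij = r_ij · s_i · s_j:
  σ(X1,X2) = 0.37 × 0.99 × 1.34 = 0.4908
  σ(X1,X3) = 0.22 × 0.99 × 0.78 = 0.1699
  σ(X2,X3) = 0.61 × 1.34 × 0.78 = 0.6376
σ²_T = Σσ²ᵢ + 2·Σσ_ij = 3.3841 + 2 × 1.2983 = 5.9807
α = (3/2)·(1 − 3.3841/5.9807) = 0.65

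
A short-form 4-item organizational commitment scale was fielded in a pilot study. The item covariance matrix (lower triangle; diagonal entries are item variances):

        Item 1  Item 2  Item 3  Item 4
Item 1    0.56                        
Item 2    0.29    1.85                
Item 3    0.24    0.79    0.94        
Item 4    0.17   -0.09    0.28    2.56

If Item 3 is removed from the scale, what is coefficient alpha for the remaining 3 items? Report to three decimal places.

Remaining items: Item 1, Item 2, Item 4 (k = 3).
sum of item variances = 0.56 + 1.85 + 2.56 = 4.97
σ²_total = 4.97 + 2 × 0.37 = 5.71
α (item deleted) = (3/2)·(1 − 4.97/5.71) = 0.194

α = 0.194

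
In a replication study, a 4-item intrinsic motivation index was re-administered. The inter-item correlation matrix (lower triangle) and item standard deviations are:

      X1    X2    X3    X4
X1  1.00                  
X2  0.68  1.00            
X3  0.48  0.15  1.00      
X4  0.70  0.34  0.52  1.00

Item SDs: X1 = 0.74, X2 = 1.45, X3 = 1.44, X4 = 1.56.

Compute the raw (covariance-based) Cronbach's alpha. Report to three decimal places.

α = 0.728

Σσ²ᵢ = 0.74² + 1.45² + 1.44² + 1.56² = 7.1573
Covariances σ_ij = r_ij · s_i · s_j:
  σ(X1,X2) = 0.68 × 0.74 × 1.45 = 0.7296
  σ(X1,X3) = 0.48 × 0.74 × 1.44 = 0.5115
  σ(X1,X4) = 0.70 × 0.74 × 1.56 = 0.8081
  σ(X2,X3) = 0.15 × 1.45 × 1.44 = 0.3132
  σ(X2,X4) = 0.34 × 1.45 × 1.56 = 0.7691
  σ(X3,X4) = 0.52 × 1.44 × 1.56 = 1.1681
σ²_T = Σσ²ᵢ + 2·Σσ_ij = 7.1573 + 2 × 4.2996 = 15.7565
α = (4/3)·(1 − 7.1573/15.7565) = 0.728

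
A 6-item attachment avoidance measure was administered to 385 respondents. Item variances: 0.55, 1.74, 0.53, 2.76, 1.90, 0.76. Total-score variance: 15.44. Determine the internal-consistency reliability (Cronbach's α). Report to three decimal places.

Cronbach's α = 0.560

sum of item variances = 0.55 + 1.74 + 0.53 + 2.76 + 1.90 + 0.76 = 8.24
α = (k/(k−1))·(1 − sum of item variances/total variance) = (6/5)·(1 − 8.24/15.44) = 0.560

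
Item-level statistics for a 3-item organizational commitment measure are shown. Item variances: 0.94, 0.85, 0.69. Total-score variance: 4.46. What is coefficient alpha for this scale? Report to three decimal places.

Σσᵢ² = 0.94 + 0.85 + 0.69 = 2.48
α = (k/(k−1))·(1 − Σσᵢ²/total variance) = (3/2)·(1 − 2.48/4.46) = 0.666

coefficient alpha = 0.666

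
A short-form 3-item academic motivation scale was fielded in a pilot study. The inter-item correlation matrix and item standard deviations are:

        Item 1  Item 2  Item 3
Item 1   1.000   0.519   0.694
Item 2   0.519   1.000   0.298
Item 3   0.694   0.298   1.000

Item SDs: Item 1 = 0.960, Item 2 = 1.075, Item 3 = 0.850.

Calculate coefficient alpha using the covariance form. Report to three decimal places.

Σσ²ᵢ = 0.960² + 1.075² + 0.850² = 2.7997
Covariances σ_ij = r_ij · s_i · s_j:
  σ(Item 1,Item 2) = 0.519 × 0.960 × 1.075 = 0.5356
  σ(Item 1,Item 3) = 0.694 × 0.960 × 0.850 = 0.5663
  σ(Item 2,Item 3) = 0.298 × 1.075 × 0.850 = 0.2723
σ²_T = Σσ²ᵢ + 2·Σσ_ij = 2.7997 + 2 × 1.3742 = 5.5481
α = (3/2)·(1 − 2.7997/5.5481) = 0.743

coefficient alpha = 0.743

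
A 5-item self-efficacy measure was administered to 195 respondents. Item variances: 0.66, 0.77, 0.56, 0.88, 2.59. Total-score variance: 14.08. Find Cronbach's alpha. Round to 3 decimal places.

Σσᵢ² = 0.66 + 0.77 + 0.56 + 0.88 + 2.59 = 5.46
α = (k/(k−1))·(1 − Σσᵢ²/Var(T)) = (5/4)·(1 − 5.46/14.08) = 0.765

Cronbach's alpha = 0.765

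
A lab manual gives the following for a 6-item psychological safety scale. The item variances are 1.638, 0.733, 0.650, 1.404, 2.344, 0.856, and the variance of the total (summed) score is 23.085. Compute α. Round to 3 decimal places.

Σσ²ᵢ = 1.638 + 0.733 + 0.650 + 1.404 + 2.344 + 0.856 = 7.625
α = (k/(k−1))·(1 − Σσ²ᵢ/total variance) = (6/5)·(1 − 7.625/23.085) = 0.804

α = 0.804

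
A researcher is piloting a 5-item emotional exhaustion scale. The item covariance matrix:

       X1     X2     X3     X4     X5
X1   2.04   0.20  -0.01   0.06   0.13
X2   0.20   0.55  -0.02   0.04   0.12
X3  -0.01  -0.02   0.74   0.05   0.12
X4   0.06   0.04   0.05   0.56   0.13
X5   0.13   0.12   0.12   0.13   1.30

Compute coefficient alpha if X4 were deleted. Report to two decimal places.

coefficient alpha = 0.25

Remaining items: X1, X2, X3, X5 (k = 4).
ΣVar(i) = 2.04 + 0.55 + 0.74 + 1.30 = 4.63
σ²_total = 4.63 + 2 × 0.54 = 5.71
α (item deleted) = (4/3)·(1 − 4.63/5.71) = 0.25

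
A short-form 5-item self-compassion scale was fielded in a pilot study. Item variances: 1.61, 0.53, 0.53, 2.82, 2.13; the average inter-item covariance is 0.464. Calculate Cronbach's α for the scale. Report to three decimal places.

sum of item variances = 1.61 + 0.53 + 0.53 + 2.82 + 2.13 = 7.62
Sum of the 10 distinct covariances = 10 × 0.464 = 4.640
Var(T) = sum of item variances + 2·Σcov = 7.62 + 2 × 4.640 = 16.900
α = (5/4)·(1 − 7.62/16.900) = 0.686

α = 0.686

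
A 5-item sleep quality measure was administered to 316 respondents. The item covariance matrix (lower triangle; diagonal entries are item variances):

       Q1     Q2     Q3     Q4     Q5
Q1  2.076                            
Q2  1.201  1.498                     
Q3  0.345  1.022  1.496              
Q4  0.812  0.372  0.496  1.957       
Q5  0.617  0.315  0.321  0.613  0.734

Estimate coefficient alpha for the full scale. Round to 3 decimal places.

α = 0.765

sum of item variances = 2.076 + 1.498 + 1.496 + 1.957 + 0.734 = 7.761
Σ_{i<j} σ_ij = 6.114
total variance = 7.761 + 2 × 6.114 = 19.989
α = (k/(k−1))·(1 − sum of item variances/total variance) = (5/4)·(1 − 7.761/19.989) = 0.765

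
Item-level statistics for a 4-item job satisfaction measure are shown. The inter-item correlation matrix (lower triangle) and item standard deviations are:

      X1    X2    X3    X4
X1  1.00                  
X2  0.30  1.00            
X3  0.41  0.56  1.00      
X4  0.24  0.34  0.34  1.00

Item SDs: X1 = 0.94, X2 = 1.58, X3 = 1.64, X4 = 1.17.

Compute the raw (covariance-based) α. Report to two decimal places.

α = 0.70

Σσ²ᵢ = 0.94² + 1.58² + 1.64² + 1.17² = 7.4385
Covariances σ_ij = r_ij · s_i · s_j:
  σ(X1,X2) = 0.30 × 0.94 × 1.58 = 0.4456
  σ(X1,X3) = 0.41 × 0.94 × 1.64 = 0.6321
  σ(X1,X4) = 0.24 × 0.94 × 1.17 = 0.2640
  σ(X2,X3) = 0.56 × 1.58 × 1.64 = 1.4511
  σ(X2,X4) = 0.34 × 1.58 × 1.17 = 0.6285
  σ(X3,X4) = 0.34 × 1.64 × 1.17 = 0.6524
σ²_T = Σσ²ᵢ + 2·Σσ_ij = 7.4385 + 2 × 4.0737 = 15.5859
α = (4/3)·(1 − 7.4385/15.5859) = 0.70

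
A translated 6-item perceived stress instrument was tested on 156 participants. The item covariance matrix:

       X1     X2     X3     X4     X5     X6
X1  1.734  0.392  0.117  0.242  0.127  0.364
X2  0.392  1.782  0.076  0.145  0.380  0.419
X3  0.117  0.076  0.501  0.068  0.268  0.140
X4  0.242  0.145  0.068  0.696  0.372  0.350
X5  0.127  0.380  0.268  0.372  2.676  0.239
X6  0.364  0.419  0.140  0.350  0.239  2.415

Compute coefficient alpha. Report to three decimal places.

α = 0.516

ΣVar(i) = 1.734 + 1.782 + 0.501 + 0.696 + 2.676 + 2.415 = 9.804
Sum of off-diagonal covariances = 3.699
total variance = 9.804 + 2 × 3.699 = 17.202
α = (k/(k−1))·(1 − ΣVar(i)/total variance) = (6/5)·(1 − 9.804/17.202) = 0.516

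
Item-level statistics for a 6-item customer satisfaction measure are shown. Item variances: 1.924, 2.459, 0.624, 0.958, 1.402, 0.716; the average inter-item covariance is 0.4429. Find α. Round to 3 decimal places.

Σσᵢ² = 1.924 + 2.459 + 0.624 + 0.958 + 1.402 + 0.716 = 8.083
Sum of the 15 distinct covariances = 15 × 0.4429 = 6.6435
σ²_total = Σσᵢ² + 2·Σcov = 8.083 + 2 × 6.6435 = 21.3700
α = (6/5)·(1 − 8.083/21.3700) = 0.746

α = 0.746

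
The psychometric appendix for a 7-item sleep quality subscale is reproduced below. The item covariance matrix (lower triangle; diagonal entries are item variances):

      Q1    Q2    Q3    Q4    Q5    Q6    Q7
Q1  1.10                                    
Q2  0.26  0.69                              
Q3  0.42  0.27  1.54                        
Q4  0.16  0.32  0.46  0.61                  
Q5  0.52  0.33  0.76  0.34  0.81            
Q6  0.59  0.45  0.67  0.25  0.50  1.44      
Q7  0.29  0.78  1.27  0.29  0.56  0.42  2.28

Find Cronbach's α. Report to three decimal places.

Σσᵢ² = 1.10 + 0.69 + 1.54 + 0.61 + 0.81 + 1.44 + 2.28 = 8.47
Sum of off-diagonal covariances = 9.91
total variance = 8.47 + 2 × 9.91 = 28.29
α = (k/(k−1))·(1 − Σσᵢ²/total variance) = (7/6)·(1 − 8.47/28.29) = 0.817

α = 0.817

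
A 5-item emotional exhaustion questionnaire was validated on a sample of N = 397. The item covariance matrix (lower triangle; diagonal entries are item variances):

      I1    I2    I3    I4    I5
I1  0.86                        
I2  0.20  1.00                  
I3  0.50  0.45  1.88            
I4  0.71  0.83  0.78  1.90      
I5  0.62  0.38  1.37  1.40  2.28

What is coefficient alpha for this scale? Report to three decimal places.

Σσᵢ² = 0.86 + 1.00 + 1.88 + 1.90 + 2.28 = 7.92
Sum of the distinct covariances = 7.24
σ²_T = 7.92 + 2 × 7.24 = 22.40
α = (k/(k−1))·(1 − Σσᵢ²/σ²_T) = (5/4)·(1 − 7.92/22.40) = 0.808

α = 0.808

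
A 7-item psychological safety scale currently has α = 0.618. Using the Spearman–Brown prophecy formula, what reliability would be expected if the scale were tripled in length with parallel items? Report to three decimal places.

predicted reliability = 0.829

Length factor m = 3
α' = m·α / (1 + (m−1)·α)
   = 3 × 0.618 / (1 + (3 − 1) × 0.618)
   = 1.8540 / 2.2360 = 0.829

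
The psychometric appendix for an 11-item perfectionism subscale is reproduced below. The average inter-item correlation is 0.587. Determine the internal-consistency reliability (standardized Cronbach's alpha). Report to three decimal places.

α = 0.940

Standardized α = k·r̄ / (1 + (k−1)·r̄) = 11 × 0.587 / (1 + 10 × 0.587)
  = 6.4570 / 6.8700 = 0.940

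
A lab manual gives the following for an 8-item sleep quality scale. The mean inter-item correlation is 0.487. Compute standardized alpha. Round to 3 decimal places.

Standardized α = k·r̄ / (1 + (k−1)·r̄) = 8 × 0.487 / (1 + 7 × 0.487)
  = 3.8960 / 4.4090 = 0.884

standardized alpha = 0.884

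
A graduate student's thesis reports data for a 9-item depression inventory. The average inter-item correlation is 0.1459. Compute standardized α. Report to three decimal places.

Standardized α = k·r̄ / (1 + (k−1)·r̄) = 9 × 0.1459 / (1 + 8 × 0.1459)
  = 1.3131 / 2.1672 = 0.606

standardized α = 0.606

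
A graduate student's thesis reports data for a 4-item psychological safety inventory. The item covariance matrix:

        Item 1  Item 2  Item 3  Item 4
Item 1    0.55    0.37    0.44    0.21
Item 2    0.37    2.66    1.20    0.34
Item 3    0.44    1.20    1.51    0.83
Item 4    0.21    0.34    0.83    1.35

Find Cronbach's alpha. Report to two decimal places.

Cronbach's alpha = 0.70

Σσ²ᵢ = 0.55 + 2.66 + 1.51 + 1.35 = 6.07
Sum of the distinct covariances = 3.39
Var(T) = 6.07 + 2 × 3.39 = 12.85
α = (k/(k−1))·(1 − Σσ²ᵢ/Var(T)) = (4/3)·(1 − 6.07/12.85) = 0.70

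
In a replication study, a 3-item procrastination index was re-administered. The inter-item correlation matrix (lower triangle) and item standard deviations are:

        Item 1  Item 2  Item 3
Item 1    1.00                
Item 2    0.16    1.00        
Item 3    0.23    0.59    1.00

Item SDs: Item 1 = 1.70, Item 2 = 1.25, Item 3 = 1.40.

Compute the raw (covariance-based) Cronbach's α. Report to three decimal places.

Σσ²ᵢ = 1.70² + 1.25² + 1.40² = 6.4125
Covariances σ_ij = r_ij · s_i · s_j:
  σ(Item 1,Item 2) = 0.16 × 1.70 × 1.25 = 0.3400
  σ(Item 1,Item 3) = 0.23 × 1.70 × 1.40 = 0.5474
  σ(Item 2,Item 3) = 0.59 × 1.25 × 1.40 = 1.0325
σ²_T = Σσ²ᵢ + 2·Σσ_ij = 6.4125 + 2 × 1.9199 = 10.2523
α = (3/2)·(1 − 6.4125/10.2523) = 0.562

α = 0.562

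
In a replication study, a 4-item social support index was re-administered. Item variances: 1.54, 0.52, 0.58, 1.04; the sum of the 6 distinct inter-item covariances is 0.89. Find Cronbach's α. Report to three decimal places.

ΣVar(i) = 1.54 + 0.52 + 0.58 + 1.04 = 3.68
Sum of distinct covariances = 0.89
σ²_total = ΣVar(i) + 2·Σcov = 3.68 + 2 × 0.89 = 5.46
α = (4/3)·(1 − 3.68/5.46) = 0.435

α = 0.435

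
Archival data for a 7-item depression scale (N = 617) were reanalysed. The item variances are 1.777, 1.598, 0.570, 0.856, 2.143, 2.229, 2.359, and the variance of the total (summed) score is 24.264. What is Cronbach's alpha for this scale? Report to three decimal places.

Cronbach's alpha = 0.612

sum of item variances = 1.777 + 1.598 + 0.570 + 0.856 + 2.143 + 2.229 + 2.359 = 11.532
α = (k/(k−1))·(1 − sum of item variances/σ²_T) = (7/6)·(1 − 11.532/24.264) = 0.612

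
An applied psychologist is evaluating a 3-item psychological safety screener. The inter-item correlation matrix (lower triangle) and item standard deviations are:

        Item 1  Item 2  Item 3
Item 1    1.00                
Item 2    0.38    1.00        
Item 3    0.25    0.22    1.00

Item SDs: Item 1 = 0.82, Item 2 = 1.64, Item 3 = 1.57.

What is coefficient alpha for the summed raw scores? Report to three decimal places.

coefficient alpha = 0.487

Σσ²ᵢ = 0.82² + 1.64² + 1.57² = 5.8269
Covariances σ_ij = r_ij · s_i · s_j:
  σ(Item 1,Item 2) = 0.38 × 0.82 × 1.64 = 0.5110
  σ(Item 1,Item 3) = 0.25 × 0.82 × 1.57 = 0.3218
  σ(Item 2,Item 3) = 0.22 × 1.64 × 1.57 = 0.5665
σ²_T = Σσ²ᵢ + 2·Σσ_ij = 5.8269 + 2 × 1.3993 = 8.6255
α = (3/2)·(1 − 5.8269/8.6255) = 0.487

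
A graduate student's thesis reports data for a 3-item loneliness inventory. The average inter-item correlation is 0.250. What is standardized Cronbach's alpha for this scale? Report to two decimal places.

Standardized α = k·r̄ / (1 + (k−1)·r̄) = 3 × 0.250 / (1 + 2 × 0.250)
  = 0.7500 / 1.5000 = 0.50

standardized Cronbach's alpha = 0.50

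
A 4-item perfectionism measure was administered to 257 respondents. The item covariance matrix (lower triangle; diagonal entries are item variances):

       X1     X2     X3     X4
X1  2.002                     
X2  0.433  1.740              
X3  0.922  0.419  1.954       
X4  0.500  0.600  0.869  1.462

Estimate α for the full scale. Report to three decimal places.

Σσᵢ² = 2.002 + 1.740 + 1.954 + 1.462 = 7.158
Sum of off-diagonal covariances = 3.743
Var(T) = 7.158 + 2 × 3.743 = 14.644
α = (k/(k−1))·(1 − Σσᵢ²/Var(T)) = (4/3)·(1 − 7.158/14.644) = 0.682

α = 0.682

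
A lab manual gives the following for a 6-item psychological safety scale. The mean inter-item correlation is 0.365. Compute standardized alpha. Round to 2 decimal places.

Standardized α = k·r̄ / (1 + (k−1)·r̄) = 6 × 0.365 / (1 + 5 × 0.365)
  = 2.1900 / 2.8250 = 0.78

standardized alpha = 0.78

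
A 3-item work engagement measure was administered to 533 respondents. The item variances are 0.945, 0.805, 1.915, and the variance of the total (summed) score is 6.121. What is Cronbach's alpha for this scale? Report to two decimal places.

Cronbach's alpha = 0.60

ΣVar(i) = 0.945 + 0.805 + 1.915 = 3.665
α = (k/(k−1))·(1 − ΣVar(i)/σ²_total) = (3/2)·(1 − 3.665/6.121) = 0.60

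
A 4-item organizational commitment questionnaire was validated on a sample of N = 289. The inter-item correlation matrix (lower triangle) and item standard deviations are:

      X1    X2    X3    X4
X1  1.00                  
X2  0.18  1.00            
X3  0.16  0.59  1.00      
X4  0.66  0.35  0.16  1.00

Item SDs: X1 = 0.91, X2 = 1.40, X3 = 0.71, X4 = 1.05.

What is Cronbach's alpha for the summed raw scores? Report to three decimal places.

Σσ²ᵢ = 0.91² + 1.40² + 0.71² + 1.05² = 4.3947
Covariances σ_ij = r_ij · s_i · s_j:
  σ(X1,X2) = 0.18 × 0.91 × 1.40 = 0.2293
  σ(X1,X3) = 0.16 × 0.91 × 0.71 = 0.1034
  σ(X1,X4) = 0.66 × 0.91 × 1.05 = 0.6306
  σ(X2,X3) = 0.59 × 1.40 × 0.71 = 0.5865
  σ(X2,X4) = 0.35 × 1.40 × 1.05 = 0.5145
  σ(X3,X4) = 0.16 × 0.71 × 1.05 = 0.1193
σ²_T = Σσ²ᵢ + 2·Σσ_ij = 4.3947 + 2 × 2.1836 = 8.7619
α = (4/3)·(1 − 4.3947/8.7619) = 0.665

Cronbach's alpha = 0.665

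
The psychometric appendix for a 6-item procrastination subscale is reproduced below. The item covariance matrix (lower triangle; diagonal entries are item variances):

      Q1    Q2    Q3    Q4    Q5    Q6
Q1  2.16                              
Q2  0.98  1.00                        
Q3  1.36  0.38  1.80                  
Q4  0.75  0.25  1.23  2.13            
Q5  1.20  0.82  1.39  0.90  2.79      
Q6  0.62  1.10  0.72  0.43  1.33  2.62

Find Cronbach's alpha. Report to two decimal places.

Cronbach's alpha = 0.82

ΣVar(i) = 2.16 + 1.00 + 1.80 + 2.13 + 2.79 + 2.62 = 12.50
Σ_{i<j} σ_ij = 13.46
Var(T) = 12.50 + 2 × 13.46 = 39.42
α = (k/(k−1))·(1 − ΣVar(i)/Var(T)) = (6/5)·(1 − 12.50/39.42) = 0.82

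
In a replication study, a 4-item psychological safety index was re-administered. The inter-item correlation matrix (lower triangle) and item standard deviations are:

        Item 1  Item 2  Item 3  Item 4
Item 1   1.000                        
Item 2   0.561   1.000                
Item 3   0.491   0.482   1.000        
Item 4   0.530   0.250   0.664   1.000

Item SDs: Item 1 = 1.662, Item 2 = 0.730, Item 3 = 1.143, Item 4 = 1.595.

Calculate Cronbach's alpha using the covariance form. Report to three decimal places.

Cronbach's alpha = 0.773

Σσ²ᵢ = 1.662² + 0.730² + 1.143² + 1.595² = 7.1456
Covariances σ_ij = r_ij · s_i · s_j:
  σ(Item 1,Item 2) = 0.561 × 1.662 × 0.730 = 0.6806
  σ(Item 1,Item 3) = 0.491 × 1.662 × 1.143 = 0.9327
  σ(Item 1,Item 4) = 0.530 × 1.662 × 1.595 = 1.4050
  σ(Item 2,Item 3) = 0.482 × 0.730 × 1.143 = 0.4022
  σ(Item 2,Item 4) = 0.250 × 0.730 × 1.595 = 0.2911
  σ(Item 3,Item 4) = 0.664 × 1.143 × 1.595 = 1.2105
σ²_T = Σσ²ᵢ + 2·Σσ_ij = 7.1456 + 2 × 4.9221 = 16.9898
α = (4/3)·(1 − 7.1456/16.9898) = 0.773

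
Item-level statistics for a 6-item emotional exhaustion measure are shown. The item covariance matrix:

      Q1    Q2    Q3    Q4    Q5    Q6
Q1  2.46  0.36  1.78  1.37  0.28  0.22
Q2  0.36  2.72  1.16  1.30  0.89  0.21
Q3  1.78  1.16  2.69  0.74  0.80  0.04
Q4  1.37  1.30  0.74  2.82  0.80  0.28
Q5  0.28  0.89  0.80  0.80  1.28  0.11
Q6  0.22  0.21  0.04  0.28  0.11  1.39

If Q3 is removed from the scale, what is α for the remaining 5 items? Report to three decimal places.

Remaining items: Q1, Q2, Q4, Q5, Q6 (k = 5).
ΣVar(i) = 2.46 + 2.72 + 2.82 + 1.28 + 1.39 = 10.67
σ²_total = 10.67 + 2 × 5.82 = 22.31
α (item deleted) = (5/4)·(1 − 10.67/22.31) = 0.652

α = 0.652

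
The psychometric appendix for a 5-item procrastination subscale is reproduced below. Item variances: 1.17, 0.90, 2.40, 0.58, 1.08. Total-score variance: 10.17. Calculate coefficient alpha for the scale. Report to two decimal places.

α = 0.50

sum of item variances = 1.17 + 0.90 + 2.40 + 0.58 + 1.08 = 6.13
α = (k/(k−1))·(1 − sum of item variances/total variance) = (5/4)·(1 − 6.13/10.17) = 0.50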